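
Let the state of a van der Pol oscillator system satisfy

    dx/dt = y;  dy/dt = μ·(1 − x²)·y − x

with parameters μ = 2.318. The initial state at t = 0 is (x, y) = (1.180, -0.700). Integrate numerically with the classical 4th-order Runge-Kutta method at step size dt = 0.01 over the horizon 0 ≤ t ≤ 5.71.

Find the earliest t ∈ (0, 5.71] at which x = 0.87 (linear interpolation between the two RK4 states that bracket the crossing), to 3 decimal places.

t = 0.368

t=0.000: state=(1.180, -0.700)
step 1 (dt=0.01): k1=(-0.700, -0.543), k2=(-0.703, -0.551), k3=(-0.703, -0.551), k4=(-0.706, -0.558); state += dt/6·(k1+2k2+2k3+k4)
t=0.010: state=(1.173, -0.706)
t=0.020: state=(1.166, -0.711)
t=0.030: state=(1.159, -0.717)
continuing one RK4 step at a time; state shown every 20 steps (Δt=0.2):
t=0.200: state=(1.027, -0.843)
t=0.360: state=(0.878, -1.027)
next step: t=0.370: state=(0.868, -1.042) — x has crossed 0.87
linear interpolation between t=0.360 (0.87834) and t=0.370 (0.86800) → t≈0.368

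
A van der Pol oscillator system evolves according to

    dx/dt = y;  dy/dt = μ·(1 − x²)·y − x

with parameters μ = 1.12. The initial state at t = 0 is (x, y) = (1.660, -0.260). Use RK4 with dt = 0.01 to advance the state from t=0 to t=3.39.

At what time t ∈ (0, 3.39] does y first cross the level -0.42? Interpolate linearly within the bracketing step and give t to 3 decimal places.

t=0.000: state=(1.660, -0.260)
step 1 (dt=0.01): k1=(-0.260, -1.149), k2=(-0.266, -1.137), k3=(-0.266, -1.138), k4=(-0.271, -1.126); state += dt/6·(k1+2k2+2k3+k4)
t=0.010: state=(1.657, -0.271)
t=0.020: state=(1.655, -0.283)
t=0.030: state=(1.652, -0.293)
t=0.160: state=(1.605, -0.419)
next step: t=0.170: state=(1.601, -0.428) — y has crossed -0.42
linear interpolation between t=0.160 (-0.41908) and t=0.170 (-0.42767) → t≈0.161

t = 0.161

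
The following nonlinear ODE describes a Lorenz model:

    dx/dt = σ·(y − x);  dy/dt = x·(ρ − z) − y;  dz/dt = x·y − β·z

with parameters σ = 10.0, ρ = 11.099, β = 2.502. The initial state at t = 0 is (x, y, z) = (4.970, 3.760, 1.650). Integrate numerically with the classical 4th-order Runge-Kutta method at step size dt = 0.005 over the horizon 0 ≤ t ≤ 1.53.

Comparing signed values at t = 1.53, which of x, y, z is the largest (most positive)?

largest component: z

t=0.000: state=(4.970, 3.760, 1.650)
step 1 (dt=0.005): k1=(-12.100, 43.202, 14.559), k2=(-10.717, 42.628, 14.888), k3=(-10.766, 42.658, 14.892), k4=(-9.429, 42.114, 15.219); state += dt/6·(k1+2k2+2k3+k4)
t=0.005: state=(4.916, 3.973, 1.724)
t=0.010: state=(4.875, 4.181, 1.802)
t=0.015: state=(4.847, 4.385, 1.883)
continuing one RK4 step at a time; state shown every 10 steps (Δt=0.05):
t=0.050: state=(4.922, 5.717, 2.550)
t=0.100: state=(5.610, 7.453, 3.881)
t=0.150: state=(6.668, 8.964, 5.809)
t=0.200: state=(7.805, 9.944, 8.378)
t=0.250: state=(8.686, 9.953, 11.307)
t=0.300: state=(8.971, 8.776, 13.925)
t=0.350: state=(8.479, 6.753, 15.505)
t=0.400: state=(7.337, 4.622, 15.797)
t=0.450: state=(5.896, 2.968, 15.106)
t=0.500: state=(4.507, 1.950, 13.918)
t=0.550: state=(3.379, 1.438, 12.588)
t=0.600: state=(2.566, 1.245, 11.290)
t=0.650: state=(2.039, 1.228, 10.094)
t=0.700: state=(1.735, 1.309, 9.018)
t=0.750: state=(1.596, 1.452, 8.064)
t=0.800: state=(1.579, 1.648, 7.231)
t=0.850: state=(1.658, 1.901, 6.515)
t=0.900: state=(1.820, 2.223, 5.917)
t=0.950: state=(2.062, 2.627, 5.442)
t=1.000: state=(2.388, 3.132, 5.103)
t=1.050: state=(2.809, 3.751, 4.923)
t=1.100: state=(3.333, 4.492, 4.939)
t=1.150: state=(3.968, 5.348, 5.204)
t=1.200: state=(4.707, 6.275, 5.781)
t=1.250: state=(5.520, 7.181, 6.727)
t=1.300: state=(6.338, 7.908, 8.053)
t=1.350: state=(7.045, 8.253, 9.671)
t=1.400: state=(7.496, 8.052, 11.347)
t=1.450: state=(7.569, 7.292, 12.754)
t=1.500: state=(7.227, 6.163, 13.606)
t=1.530: state=(6.852, 5.434, 13.802)
compare at T: x=6.852, y=5.434, z=13.802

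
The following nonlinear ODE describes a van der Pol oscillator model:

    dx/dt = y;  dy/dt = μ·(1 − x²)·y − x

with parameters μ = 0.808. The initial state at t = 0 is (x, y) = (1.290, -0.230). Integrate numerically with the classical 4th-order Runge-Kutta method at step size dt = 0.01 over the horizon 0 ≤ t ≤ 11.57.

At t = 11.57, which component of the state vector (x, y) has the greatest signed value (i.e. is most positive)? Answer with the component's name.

largest component: y

t=0.000: state=(1.290, -0.230)
step 1 (dt=0.01): k1=(-0.230, -1.167), k2=(-0.236, -1.163), k3=(-0.236, -1.163), k4=(-0.242, -1.159); state += dt/6·(k1+2k2+2k3+k4)
t=0.010: state=(1.288, -0.242)
t=0.020: state=(1.285, -0.253)
t=0.030: state=(1.283, -0.265)
continuing one RK4 step at a time; state shown every 50 steps (Δt=0.5):
t=0.500: state=(1.041, -0.750)
t=1.000: state=(0.534, -1.302)
t=1.500: state=(-0.291, -1.997)
t=2.000: state=(-1.322, -1.808)
t=2.500: state=(-1.852, -0.322)
t=3.000: state=(-1.782, 0.473)
t=3.500: state=(-1.447, 0.850)
t=4.000: state=(-0.924, 1.270)
t=4.500: state=(-0.126, 1.981)
t=5.000: state=(1.029, 2.404)
t=5.500: state=(1.887, 0.816)
t=6.000: state=(1.959, -0.325)
t=6.500: state=(1.684, -0.727)
t=7.000: state=(1.243, -1.053)
t=7.500: state=(0.596, -1.586)
t=8.000: state=(-0.397, -2.382)
t=8.500: state=(-1.558, -1.818)
t=9.000: state=(-2.003, -0.106)
t=9.500: state=(-1.859, 0.557)
t=10.000: state=(-1.500, 0.871)
t=10.500: state=(-0.975, 1.263)
t=11.000: state=(-0.185, 1.957)
t=11.500: state=(0.971, 2.459)
t=11.570: state=(1.140, 2.369)
compare at T: x=1.140, y=2.369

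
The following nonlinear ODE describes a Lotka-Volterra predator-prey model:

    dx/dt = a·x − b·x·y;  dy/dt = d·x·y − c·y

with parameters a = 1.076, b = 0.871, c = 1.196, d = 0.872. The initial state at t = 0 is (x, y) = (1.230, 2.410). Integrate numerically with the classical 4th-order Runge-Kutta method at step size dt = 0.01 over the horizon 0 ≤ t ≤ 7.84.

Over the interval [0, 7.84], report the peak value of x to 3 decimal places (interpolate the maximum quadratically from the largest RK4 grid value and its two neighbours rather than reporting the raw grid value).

max x = 2.611

t=0.000: state=(1.230, 2.410)
step 1 (dt=0.01): k1=(-1.258, -0.297), k2=(-1.250, -0.311), k3=(-1.250, -0.310), k4=(-1.242, -0.323); state += dt/6·(k1+2k2+2k3+k4)
t=0.010: state=(1.217, 2.407)
t=0.020: state=(1.205, 2.404)
t=0.030: state=(1.193, 2.400)
continuing one RK4 step at a time; state shown every 50 steps (Δt=0.5):
t=0.500: state=(0.790, 2.032)
t=1.000: state=(0.626, 1.511)
t=1.500: state=(0.613, 1.084)
t=2.000: state=(0.701, 0.791)
t=2.500: state=(0.887, 0.613)
t=3.000: state=(1.189, 0.527)
t=3.500: state=(1.623, 0.533)
t=4.000: state=(2.154, 0.666)
t=4.500: state=(2.574, 1.039)
t=5.000: state=(2.427, 1.748)
t=5.500: state=(1.664, 2.370)
t=6.000: state=(1.006, 2.301)
t=6.500: state=(0.699, 1.815)
t=7.000: state=(0.607, 1.320)
t=7.500: state=(0.637, 0.948)
t=7.840: state=(0.713, 0.771)
largest grid value and its neighbours: x(4.650)=2.61097, x(4.660)=2.61118, x(4.670)=2.61110
parabola through these three points peaks at t≈4.662 with x≈2.61119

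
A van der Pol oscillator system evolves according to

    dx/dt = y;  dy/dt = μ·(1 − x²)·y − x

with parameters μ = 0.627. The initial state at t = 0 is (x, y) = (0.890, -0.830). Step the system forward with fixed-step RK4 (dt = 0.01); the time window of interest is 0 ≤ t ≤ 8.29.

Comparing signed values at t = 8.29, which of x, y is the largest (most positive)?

t=0.000: state=(0.890, -0.830)
step 1 (dt=0.01): k1=(-0.830, -0.998), k2=(-0.835, -0.999), k3=(-0.835, -0.999), k4=(-0.840, -0.999); state += dt/6·(k1+2k2+2k3+k4)
t=0.010: state=(0.882, -0.840)
t=0.020: state=(0.873, -0.850)
t=0.030: state=(0.865, -0.860)
continuing one RK4 step at a time; state shown every 50 steps (Δt=0.5):
t=0.500: state=(0.347, -1.352)
t=1.000: state=(-0.456, -1.809)
t=1.500: state=(-1.321, -1.437)
t=2.000: state=(-1.750, -0.275)
t=2.500: state=(-1.672, 0.502)
t=3.000: state=(-1.300, 0.970)
t=3.500: state=(-0.696, 1.469)
t=4.000: state=(0.196, 2.095)
t=4.500: state=(1.279, 1.967)
t=5.000: state=(1.912, 0.511)
t=5.500: state=(1.897, -0.436)
t=6.000: state=(1.558, -0.885)
t=6.500: state=(1.015, -1.306)
t=7.000: state=(0.220, -1.909)
t=7.500: state=(-0.870, -2.299)
t=8.000: state=(-1.790, -1.125)
t=8.290: state=(-1.984, -0.260)
compare at T: x=-1.984, y=-0.260

largest component: y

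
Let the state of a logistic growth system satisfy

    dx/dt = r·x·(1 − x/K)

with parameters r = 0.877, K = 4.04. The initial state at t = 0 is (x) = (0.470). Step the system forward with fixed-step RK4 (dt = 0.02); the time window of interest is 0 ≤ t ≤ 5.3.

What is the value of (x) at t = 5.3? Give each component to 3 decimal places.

(x) = (3.766)

t=0.000: state=(0.470)
step 1 (dt=0.02): k1=(0.364), k2=(0.367), k3=(0.367), k4=(0.369); state += dt/6·(k1+2k2+2k3+k4)
t=0.020: state=(0.477)
t=0.040: state=(0.485)
t=0.060: state=(0.492)
continuing one RK4 step at a time; state shown every 10 steps (Δt=0.2):
t=0.200: state=(0.548)
t=0.400: state=(0.636)
t=0.600: state=(0.736)
t=0.800: state=(0.848)
t=1.000: state=(0.971)
t=1.200: state=(1.106)
t=1.400: state=(1.253)
t=1.600: state=(1.409)
t=1.800: state=(1.574)
t=2.000: state=(1.745)
t=2.200: state=(1.921)
t=2.400: state=(2.098)
t=2.600: state=(2.274)
t=2.800: state=(2.446)
t=3.000: state=(2.612)
t=3.200: state=(2.769)
t=3.400: state=(2.917)
t=3.600: state=(3.053)
t=3.800: state=(3.178)
t=4.000: state=(3.291)
t=4.200: state=(3.392)
t=4.400: state=(3.482)
t=4.600: state=(3.561)
t=4.800: state=(3.630)
t=5.000: state=(3.691)
t=5.200: state=(3.743)
t=5.300: state=(3.766)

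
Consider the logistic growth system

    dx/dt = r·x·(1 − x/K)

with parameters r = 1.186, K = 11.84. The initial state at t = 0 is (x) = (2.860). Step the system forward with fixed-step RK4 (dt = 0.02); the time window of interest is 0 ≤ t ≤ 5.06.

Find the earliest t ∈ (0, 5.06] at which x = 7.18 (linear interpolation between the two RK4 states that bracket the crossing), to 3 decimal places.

t=0.000: state=(2.860)
step 1 (dt=0.02): k1=(2.573), k2=(2.588), k3=(2.588), k4=(2.604); state += dt/6·(k1+2k2+2k3+k4)
t=0.020: state=(2.912)
t=0.040: state=(2.964)
t=0.060: state=(3.017)
continuing one RK4 step at a time; state shown every 10 steps (Δt=0.2):
t=0.200: state=(3.405)
t=0.400: state=(4.008)
t=0.600: state=(4.659)
t=0.800: state=(5.344)
t=1.000: state=(6.044)
t=1.200: state=(6.741)
t=1.320: state=(7.149)
next step: t=1.340: state=(7.216) — x has crossed 7.18
linear interpolation between t=1.320 (7.14904) and t=1.340 (7.21606) → t≈1.329

t = 1.329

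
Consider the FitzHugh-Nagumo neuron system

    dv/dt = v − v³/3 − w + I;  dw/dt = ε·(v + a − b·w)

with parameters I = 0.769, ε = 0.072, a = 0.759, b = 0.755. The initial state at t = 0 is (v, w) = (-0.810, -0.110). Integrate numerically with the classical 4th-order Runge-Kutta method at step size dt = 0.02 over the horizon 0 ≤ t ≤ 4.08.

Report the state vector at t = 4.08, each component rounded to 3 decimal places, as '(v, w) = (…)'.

t=0.000: state=(-0.810, -0.110)
step 1 (dt=0.02): k1=(0.246, 0.002), k2=(0.247, 0.002), k3=(0.247, 0.002), k4=(0.248, 0.003); state += dt/6·(k1+2k2+2k3+k4)
t=0.020: state=(-0.805, -0.110)
t=0.040: state=(-0.800, -0.110)
t=0.060: state=(-0.795, -0.110)
continuing one RK4 step at a time; state shown every 10 steps (Δt=0.2):
t=0.200: state=(-0.759, -0.109)
t=0.400: state=(-0.704, -0.108)
t=0.600: state=(-0.643, -0.105)
t=0.800: state=(-0.575, -0.102)
t=1.000: state=(-0.498, -0.098)
t=1.200: state=(-0.410, -0.092)
t=1.400: state=(-0.308, -0.086)
t=1.600: state=(-0.186, -0.077)
t=1.800: state=(-0.041, -0.067)
t=2.000: state=(0.134, -0.055)
t=2.200: state=(0.343, -0.040)
t=2.400: state=(0.589, -0.022)
t=2.600: state=(0.864, -0.001)
t=2.800: state=(1.147, 0.025)
t=3.000: state=(1.408, 0.053)
t=3.200: state=(1.617, 0.085)
t=3.400: state=(1.764, 0.120)
t=3.600: state=(1.855, 0.155)
t=3.800: state=(1.906, 0.191)
t=4.000: state=(1.930, 0.228)
t=4.080: state=(1.935, 0.242)

(v, w) = (1.935, 0.242)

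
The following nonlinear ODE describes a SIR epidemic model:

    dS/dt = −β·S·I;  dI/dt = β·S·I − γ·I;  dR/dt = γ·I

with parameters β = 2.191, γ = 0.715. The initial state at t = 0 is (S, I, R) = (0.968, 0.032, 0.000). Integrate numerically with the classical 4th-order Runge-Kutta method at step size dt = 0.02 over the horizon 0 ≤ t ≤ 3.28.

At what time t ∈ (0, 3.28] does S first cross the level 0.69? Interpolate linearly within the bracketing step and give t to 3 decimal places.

t = 1.561

t=0.000: state=(0.968, 0.032, 0.000)
step 1 (dt=0.02): k1=(-0.068, 0.045, 0.023), k2=(-0.069, 0.046, 0.023), k3=(-0.069, 0.046, 0.023), k4=(-0.070, 0.046, 0.024); state += dt/6·(k1+2k2+2k3+k4)
t=0.020: state=(0.967, 0.033, 0.000)
t=0.040: state=(0.965, 0.034, 0.001)
t=0.060: state=(0.964, 0.035, 0.001)
continuing one RK4 step at a time; state shown every 10 steps (Δt=0.2):
t=0.200: state=(0.952, 0.042, 0.005)
t=0.400: state=(0.932, 0.055, 0.012)
t=0.600: state=(0.907, 0.072, 0.021)
t=0.800: state=(0.875, 0.092, 0.033)
t=1.000: state=(0.836, 0.116, 0.048)
t=1.200: state=(0.790, 0.144, 0.066)
t=1.400: state=(0.737, 0.174, 0.089)
t=1.560: state=(0.690, 0.199, 0.110)
next step: t=1.580: state=(0.684, 0.203, 0.113) — S has crossed 0.69
linear interpolation between t=1.560 (0.69029) and t=1.580 (0.68424) → t≈1.561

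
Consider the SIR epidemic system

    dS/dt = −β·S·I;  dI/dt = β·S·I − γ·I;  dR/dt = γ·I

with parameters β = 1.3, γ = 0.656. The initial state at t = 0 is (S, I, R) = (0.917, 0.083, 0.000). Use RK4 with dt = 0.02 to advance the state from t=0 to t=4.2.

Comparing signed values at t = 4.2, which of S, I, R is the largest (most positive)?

t=0.000: state=(0.917, 0.083, 0.000)
step 1 (dt=0.02): k1=(-0.099, 0.044, 0.054), k2=(-0.099, 0.045, 0.055), k3=(-0.099, 0.045, 0.055), k4=(-0.100, 0.045, 0.055); state += dt/6·(k1+2k2+2k3+k4)
t=0.020: state=(0.915, 0.084, 0.001)
t=0.040: state=(0.913, 0.085, 0.002)
t=0.060: state=(0.911, 0.086, 0.003)
continuing one RK4 step at a time; state shown every 10 steps (Δt=0.2):
t=0.200: state=(0.896, 0.092, 0.011)
t=0.400: state=(0.874, 0.102, 0.024)
t=0.600: state=(0.850, 0.112, 0.038)
t=0.800: state=(0.825, 0.122, 0.054)
t=1.000: state=(0.798, 0.132, 0.070)
t=1.200: state=(0.770, 0.142, 0.088)
t=1.400: state=(0.741, 0.151, 0.107)
t=1.600: state=(0.712, 0.160, 0.128)
t=1.800: state=(0.682, 0.169, 0.149)
t=2.000: state=(0.652, 0.176, 0.172)
t=2.200: state=(0.622, 0.182, 0.195)
t=2.400: state=(0.593, 0.187, 0.220)
t=2.600: state=(0.565, 0.191, 0.244)
t=2.800: state=(0.537, 0.193, 0.270)
t=3.000: state=(0.511, 0.194, 0.295)
t=3.200: state=(0.486, 0.194, 0.320)
t=3.400: state=(0.462, 0.192, 0.346)
t=3.600: state=(0.440, 0.189, 0.371)
t=3.800: state=(0.419, 0.186, 0.395)
t=4.000: state=(0.399, 0.181, 0.420)
t=4.200: state=(0.381, 0.176, 0.443)
compare at T: S=0.381, I=0.176, R=0.443

largest component: R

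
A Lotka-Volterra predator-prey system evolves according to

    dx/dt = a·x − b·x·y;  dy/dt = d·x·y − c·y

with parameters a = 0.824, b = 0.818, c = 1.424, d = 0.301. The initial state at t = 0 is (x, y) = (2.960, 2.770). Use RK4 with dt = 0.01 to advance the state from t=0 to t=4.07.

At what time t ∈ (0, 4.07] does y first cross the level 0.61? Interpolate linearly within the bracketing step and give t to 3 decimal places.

t = 1.652

t=0.000: state=(2.960, 2.770)
step 1 (dt=0.01): k1=(-4.268, -1.477), k2=(-4.219, -1.490), k3=(-4.220, -1.490), k4=(-4.172, -1.504); state += dt/6·(k1+2k2+2k3+k4)
t=0.010: state=(2.918, 2.755)
t=0.020: state=(2.877, 2.740)
t=0.030: state=(2.836, 2.725)
continuing one RK4 step at a time; state shown every 20 steps (Δt=0.2):
t=0.200: state=(2.278, 2.435)
t=0.400: state=(1.858, 2.072)
t=0.600: state=(1.606, 1.729)
t=0.800: state=(1.464, 1.426)
t=1.000: state=(1.397, 1.168)
t=1.200: state=(1.385, 0.955)
t=1.400: state=(1.418, 0.782)
t=1.600: state=(1.489, 0.642)
t=1.650: state=(1.512, 0.611)
next step: t=1.660: state=(1.517, 0.605) — y has crossed 0.61
linear interpolation between t=1.650 (0.61118) and t=1.660 (0.60529) → t≈1.652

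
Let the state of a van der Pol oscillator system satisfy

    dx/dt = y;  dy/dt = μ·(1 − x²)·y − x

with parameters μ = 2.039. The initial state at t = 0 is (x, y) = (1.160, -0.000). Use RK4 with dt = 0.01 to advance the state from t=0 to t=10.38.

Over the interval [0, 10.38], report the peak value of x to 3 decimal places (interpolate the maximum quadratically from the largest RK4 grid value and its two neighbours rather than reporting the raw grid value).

max x = 2.020

t=0.000: state=(1.160, -0.000)
step 1 (dt=0.01): k1=(-0.000, -1.160), k2=(-0.006, -1.156), k3=(-0.006, -1.156), k4=(-0.012, -1.152); state += dt/6·(k1+2k2+2k3+k4)
t=0.010: state=(1.160, -0.012)
t=0.020: state=(1.160, -0.023)
t=0.030: state=(1.159, -0.034)
continuing one RK4 step at a time; state shown every 50 steps (Δt=0.5):
t=0.500: state=(1.029, -0.505)
t=1.000: state=(0.632, -1.174)
t=1.500: state=(-0.358, -3.099)
t=2.000: state=(-1.842, -1.315)
t=2.500: state=(-1.952, 0.244)
t=3.000: state=(-1.792, 0.366)
t=3.500: state=(-1.590, 0.446)
t=4.000: state=(-1.336, 0.587)
t=4.500: state=(-0.974, 0.916)
t=5.000: state=(-0.300, 2.022)
t=5.500: state=(1.284, 3.591)
t=6.000: state=(2.020, 0.021)
t=6.500: state=(1.909, -0.322)
t=7.000: state=(1.731, -0.390)
t=7.500: state=(1.515, -0.482)
t=8.000: state=(1.235, -0.661)
t=8.500: state=(0.808, -1.131)
t=9.000: state=(-0.091, -2.818)
t=9.500: state=(-1.754, -2.067)
t=10.000: state=(-2.003, 0.199)
t=10.380: state=(-1.896, 0.329)
largest grid value and its neighbours: x(6.000)=2.02004, x(6.010)=2.02015, x(6.020)=2.02006
parabola through these three points peaks at t≈6.010 with x≈2.02015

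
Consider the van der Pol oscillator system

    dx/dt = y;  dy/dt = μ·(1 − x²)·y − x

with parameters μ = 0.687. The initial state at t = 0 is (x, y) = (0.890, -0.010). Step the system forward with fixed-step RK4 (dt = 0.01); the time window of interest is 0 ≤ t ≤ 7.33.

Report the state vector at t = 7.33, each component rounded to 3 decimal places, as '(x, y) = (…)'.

t=0.000: state=(0.890, -0.010)
step 1 (dt=0.01): k1=(-0.010, -0.891), k2=(-0.014, -0.892), k3=(-0.014, -0.892), k4=(-0.019, -0.893); state += dt/6·(k1+2k2+2k3+k4)
t=0.010: state=(0.890, -0.019)
t=0.020: state=(0.890, -0.028)
t=0.030: state=(0.889, -0.037)
continuing one RK4 step at a time; state shown every 25 steps (Δt=0.25):
t=0.250: state=(0.859, -0.235)
t=0.500: state=(0.773, -0.460)
t=0.750: state=(0.629, -0.686)
t=1.000: state=(0.429, -0.918)
t=1.250: state=(0.170, -1.156)
t=1.500: state=(-0.147, -1.376)
t=1.750: state=(-0.511, -1.514)
t=2.000: state=(-0.889, -1.468)
t=2.250: state=(-1.224, -1.173)
t=2.500: state=(-1.461, -0.704)
t=2.750: state=(-1.575, -0.220)
t=3.000: state=(-1.578, 0.180)
t=3.250: state=(-1.493, 0.486)
t=3.500: state=(-1.340, 0.735)
t=3.750: state=(-1.127, 0.968)
t=4.000: state=(-0.854, 1.219)
t=4.250: state=(-0.514, 1.514)
t=4.500: state=(-0.094, 1.849)
t=4.750: state=(0.408, 2.140)
t=5.000: state=(0.954, 2.162)
t=5.250: state=(1.447, 1.703)
t=5.500: state=(1.779, 0.929)
t=5.750: state=(1.919, 0.230)
t=6.000: state=(1.913, -0.241)
t=6.250: state=(1.813, -0.538)
t=6.500: state=(1.651, -0.750)
t=6.750: state=(1.440, -0.935)
t=7.000: state=(1.182, -1.136)
t=7.250: state=(0.869, -1.380)
t=7.330: state=(0.755, -1.472)

(x, y) = (0.755, -1.472)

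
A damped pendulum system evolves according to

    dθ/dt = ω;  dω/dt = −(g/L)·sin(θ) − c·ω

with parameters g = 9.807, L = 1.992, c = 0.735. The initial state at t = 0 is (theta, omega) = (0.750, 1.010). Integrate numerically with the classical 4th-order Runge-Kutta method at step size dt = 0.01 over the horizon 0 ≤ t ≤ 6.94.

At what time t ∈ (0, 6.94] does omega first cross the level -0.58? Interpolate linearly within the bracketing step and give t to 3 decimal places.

t = 0.417

t=0.000: state=(0.750, 1.010)
step 1 (dt=0.01): k1=(1.010, -4.098), k2=(0.990, -4.101), k3=(0.989, -4.101), k4=(0.969, -4.104); state += dt/6·(k1+2k2+2k3+k4)
t=0.010: state=(0.760, 0.969)
t=0.020: state=(0.769, 0.928)
t=0.030: state=(0.778, 0.887)
continuing one RK4 step at a time; state shown every 25 steps (Δt=0.25):
t=0.250: state=(0.875, 0.007)
t=0.410: state=(0.830, -0.557)
next step: t=0.420: state=(0.825, -0.589) — omega has crossed -0.58
linear interpolation between t=0.410 (-0.55680) and t=0.420 (-0.58884) → t≈0.417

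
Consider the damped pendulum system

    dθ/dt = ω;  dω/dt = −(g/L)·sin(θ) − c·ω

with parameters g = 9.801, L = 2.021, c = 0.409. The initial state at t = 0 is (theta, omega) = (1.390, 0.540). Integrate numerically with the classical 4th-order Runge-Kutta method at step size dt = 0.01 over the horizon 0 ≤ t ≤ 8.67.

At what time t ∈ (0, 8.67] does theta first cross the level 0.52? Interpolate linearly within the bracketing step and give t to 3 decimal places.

t = 0.769

t=0.000: state=(1.390, 0.540)
step 1 (dt=0.01): k1=(0.540, -4.991), k2=(0.515, -4.984), k3=(0.515, -4.983), k4=(0.490, -4.975); state += dt/6·(k1+2k2+2k3+k4)
t=0.010: state=(1.395, 0.490)
t=0.020: state=(1.400, 0.440)
t=0.030: state=(1.404, 0.391)
continuing one RK4 step at a time; state shown every 50 steps (Δt=0.5):
t=0.500: state=(1.079, -1.674)
t=0.760: state=(0.541, -2.370)
next step: t=0.770: state=(0.518, -2.384) — theta has crossed 0.52
linear interpolation between t=0.760 (0.54139) and t=0.770 (0.51762) → t≈0.769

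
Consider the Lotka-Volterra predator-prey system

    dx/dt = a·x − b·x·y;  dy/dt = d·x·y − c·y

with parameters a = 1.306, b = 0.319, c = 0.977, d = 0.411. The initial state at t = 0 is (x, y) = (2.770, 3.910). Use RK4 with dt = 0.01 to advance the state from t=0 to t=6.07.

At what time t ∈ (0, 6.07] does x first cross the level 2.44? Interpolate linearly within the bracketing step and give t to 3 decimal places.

t=0.000: state=(2.770, 3.910)
step 1 (dt=0.01): k1=(0.163, 0.631), k2=(0.160, 0.633), k3=(0.160, 0.633), k4=(0.157, 0.635); state += dt/6·(k1+2k2+2k3+k4)
t=0.010: state=(2.772, 3.916)
t=0.020: state=(2.773, 3.923)
t=0.030: state=(2.775, 3.929)
continuing one RK4 step at a time; state shown every 20 steps (Δt=0.2):
t=0.200: state=(2.791, 4.042)
t=0.400: state=(2.788, 4.183)
t=0.600: state=(2.760, 4.322)
t=0.800: state=(2.709, 4.451)
t=1.000: state=(2.638, 4.561)
t=1.200: state=(2.553, 4.644)
t=1.400: state=(2.461, 4.694)
t=1.440: state=(2.442, 4.700)
next step: t=1.450: state=(2.437, 4.701) — x has crossed 2.44
linear interpolation between t=1.440 (2.44183) and t=1.450 (2.43711) → t≈1.444

t = 1.444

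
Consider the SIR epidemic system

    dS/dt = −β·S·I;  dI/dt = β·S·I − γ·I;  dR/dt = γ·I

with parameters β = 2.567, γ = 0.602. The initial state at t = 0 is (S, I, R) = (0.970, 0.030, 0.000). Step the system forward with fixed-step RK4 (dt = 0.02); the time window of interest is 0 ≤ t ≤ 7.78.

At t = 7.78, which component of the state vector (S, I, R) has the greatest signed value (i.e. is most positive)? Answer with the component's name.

largest component: R

t=0.000: state=(0.970, 0.030, 0.000)
step 1 (dt=0.02): k1=(-0.075, 0.057, 0.018), k2=(-0.076, 0.058, 0.018), k3=(-0.076, 0.058, 0.018), k4=(-0.077, 0.059, 0.019); state += dt/6·(k1+2k2+2k3+k4)
t=0.020: state=(0.968, 0.031, 0.000)
t=0.040: state=(0.967, 0.032, 0.001)
t=0.060: state=(0.965, 0.034, 0.001)
continuing one RK4 step at a time; state shown every 25 steps (Δt=0.5):
t=0.500: state=(0.911, 0.075, 0.015)
t=1.000: state=(0.785, 0.165, 0.050)
t=1.500: state=(0.585, 0.297, 0.119)
t=2.000: state=(0.370, 0.404, 0.226)
t=2.500: state=(0.215, 0.432, 0.354)
t=3.000: state=(0.126, 0.395, 0.479)
t=3.500: state=(0.079, 0.332, 0.589)
t=4.000: state=(0.054, 0.267, 0.679)
t=4.500: state=(0.040, 0.210, 0.751)
t=5.000: state=(0.031, 0.162, 0.806)
t=5.500: state=(0.026, 0.125, 0.849)
t=6.000: state=(0.023, 0.095, 0.882)
t=6.500: state=(0.020, 0.072, 0.907)
t=7.000: state=(0.019, 0.055, 0.926)
t=7.500: state=(0.018, 0.042, 0.941)
t=7.780: state=(0.017, 0.036, 0.947)
compare at T: S=0.017, I=0.036, R=0.947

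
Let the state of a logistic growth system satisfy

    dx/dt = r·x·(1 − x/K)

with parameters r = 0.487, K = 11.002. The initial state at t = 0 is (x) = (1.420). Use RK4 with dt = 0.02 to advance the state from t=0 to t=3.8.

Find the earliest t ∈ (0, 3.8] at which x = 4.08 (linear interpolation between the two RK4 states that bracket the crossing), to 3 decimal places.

t=0.000: state=(1.420)
step 1 (dt=0.02): k1=(0.602), k2=(0.604), k3=(0.604), k4=(0.607); state += dt/6·(k1+2k2+2k3+k4)
t=0.020: state=(1.432)
t=0.040: state=(1.444)
t=0.060: state=(1.457)
continuing one RK4 step at a time; state shown every 10 steps (Δt=0.2):
t=0.200: state=(1.545)
t=0.400: state=(1.679)
t=0.600: state=(1.822)
t=0.800: state=(1.975)
t=1.000: state=(2.138)
t=1.200: state=(2.311)
t=1.400: state=(2.493)
t=1.600: state=(2.686)
t=1.800: state=(2.889)
t=2.000: state=(3.101)
t=2.200: state=(3.323)
t=2.400: state=(3.553)
t=2.600: state=(3.791)
t=2.800: state=(4.036)
t=2.820: state=(4.061)
next step: t=2.840: state=(4.086) — x has crossed 4.08
linear interpolation between t=2.820 (4.06133) and t=2.840 (4.08631) → t≈2.835

t = 2.835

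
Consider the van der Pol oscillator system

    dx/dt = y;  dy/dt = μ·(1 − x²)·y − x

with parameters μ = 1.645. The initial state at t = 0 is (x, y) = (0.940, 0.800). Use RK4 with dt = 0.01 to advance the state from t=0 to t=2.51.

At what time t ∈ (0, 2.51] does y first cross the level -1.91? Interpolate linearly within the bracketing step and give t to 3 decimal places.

t = 1.992

t=0.000: state=(0.940, 0.800)
step 1 (dt=0.01): k1=(0.800, -0.787), k2=(0.796, -0.801), k3=(0.796, -0.801), k4=(0.792, -0.816); state += dt/6·(k1+2k2+2k3+k4)
t=0.010: state=(0.948, 0.792)
t=0.020: state=(0.956, 0.784)
t=0.030: state=(0.964, 0.775)
continuing one RK4 step at a time; state shown every 10 steps (Δt=0.1):
t=0.100: state=(1.016, 0.708)
t=0.200: state=(1.081, 0.592)
t=0.300: state=(1.134, 0.462)
t=0.400: state=(1.173, 0.325)
t=0.500: state=(1.199, 0.189)
t=0.600: state=(1.211, 0.059)
t=0.700: state=(1.211, -0.062)
t=0.800: state=(1.199, -0.174)
t=0.900: state=(1.176, -0.277)
t=1.000: state=(1.144, -0.375)
t=1.100: state=(1.101, -0.469)
t=1.200: state=(1.050, -0.563)
t=1.300: state=(0.989, -0.661)
t=1.400: state=(0.917, -0.767)
t=1.500: state=(0.835, -0.887)
t=1.600: state=(0.739, -1.025)
t=1.700: state=(0.629, -1.190)
t=1.800: state=(0.500, -1.391)
t=1.900: state=(0.349, -1.636)
t=1.990: state=(0.190, -1.903)
next step: t=2.000: state=(0.171, -1.935) — y has crossed -1.91
linear interpolation between t=1.990 (-1.90281) and t=2.000 (-1.93515) → t≈1.992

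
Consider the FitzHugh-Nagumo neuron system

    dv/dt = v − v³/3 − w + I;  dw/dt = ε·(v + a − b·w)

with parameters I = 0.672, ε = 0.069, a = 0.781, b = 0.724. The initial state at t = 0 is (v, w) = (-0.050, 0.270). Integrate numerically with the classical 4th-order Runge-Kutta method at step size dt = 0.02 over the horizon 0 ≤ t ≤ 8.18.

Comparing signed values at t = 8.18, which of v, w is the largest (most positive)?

t=0.000: state=(-0.050, 0.270)
step 1 (dt=0.02): k1=(0.352, 0.037), k2=(0.355, 0.037), k3=(0.355, 0.037), k4=(0.358, 0.037); state += dt/6·(k1+2k2+2k3+k4)
t=0.020: state=(-0.043, 0.271)
t=0.040: state=(-0.036, 0.271)
t=0.060: state=(-0.028, 0.272)
continuing one RK4 step at a time; state shown every 25 steps (Δt=0.5):
t=0.500: state=(0.172, 0.292)
t=1.000: state=(0.513, 0.322)
t=1.500: state=(0.972, 0.366)
t=2.000: state=(1.413, 0.425)
t=2.500: state=(1.665, 0.494)
t=3.000: state=(1.750, 0.567)
t=3.500: state=(1.758, 0.639)
t=4.000: state=(1.739, 0.710)
t=4.500: state=(1.710, 0.778)
t=5.000: state=(1.677, 0.843)
t=5.500: state=(1.643, 0.905)
t=6.000: state=(1.608, 0.965)
t=6.500: state=(1.572, 1.022)
t=7.000: state=(1.535, 1.076)
t=7.500: state=(1.497, 1.128)
t=8.000: state=(1.458, 1.177)
t=8.180: state=(1.443, 1.194)
compare at T: v=1.443, w=1.194

largest component: v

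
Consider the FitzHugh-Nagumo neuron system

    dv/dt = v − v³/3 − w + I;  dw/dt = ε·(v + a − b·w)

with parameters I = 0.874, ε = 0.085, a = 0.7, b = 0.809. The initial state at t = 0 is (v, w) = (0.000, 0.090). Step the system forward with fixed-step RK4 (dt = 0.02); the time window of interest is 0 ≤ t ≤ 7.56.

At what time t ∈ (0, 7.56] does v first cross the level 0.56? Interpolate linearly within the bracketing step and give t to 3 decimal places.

t = 0.554

t=0.000: state=(0.000, 0.090)
step 1 (dt=0.02): k1=(0.784, 0.053), k2=(0.791, 0.054), k3=(0.791, 0.054), k4=(0.799, 0.055); state += dt/6·(k1+2k2+2k3+k4)
t=0.020: state=(0.016, 0.091)
t=0.040: state=(0.032, 0.092)
t=0.060: state=(0.048, 0.093)
continuing one RK4 step at a time; state shown every 25 steps (Δt=0.5):
t=0.500: state=(0.494, 0.126)
t=0.540: state=(0.543, 0.130)
next step: t=0.560: state=(0.568, 0.132) — v has crossed 0.56
linear interpolation between t=0.540 (0.54286) and t=0.560 (0.56769) → t≈0.554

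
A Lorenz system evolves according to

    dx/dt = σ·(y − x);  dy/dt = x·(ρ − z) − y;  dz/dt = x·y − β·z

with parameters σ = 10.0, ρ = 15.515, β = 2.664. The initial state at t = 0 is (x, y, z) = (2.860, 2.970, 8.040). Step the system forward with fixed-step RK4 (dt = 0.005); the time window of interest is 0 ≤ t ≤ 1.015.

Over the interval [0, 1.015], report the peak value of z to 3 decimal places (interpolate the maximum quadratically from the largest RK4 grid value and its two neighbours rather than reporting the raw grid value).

max z = 20.161

t=0.000: state=(2.860, 2.970, 8.040)
step 1 (dt=0.005): k1=(1.100, 18.409, -12.924), k2=(1.533, 18.476, -12.698), k3=(1.524, 18.482, -12.696), k4=(1.948, 18.555, -12.468); state += dt/6·(k1+2k2+2k3+k4)
t=0.005: state=(2.868, 3.062, 7.977)
t=0.010: state=(2.879, 3.156, 7.915)
t=0.015: state=(2.895, 3.250, 7.857)
continuing one RK4 step at a time; state shown every 10 steps (Δt=0.05):
t=0.050: state=(3.107, 3.944, 7.517)
t=0.100: state=(3.673, 5.089, 7.294)
t=0.150: state=(4.515, 6.463, 7.492)
t=0.200: state=(5.612, 8.036, 8.281)
t=0.250: state=(6.909, 9.622, 9.854)
t=0.300: state=(8.251, 10.806, 12.290)
t=0.350: state=(9.340, 11.007, 15.318)
t=0.400: state=(9.795, 9.857, 18.159)
t=0.450: state=(9.374, 7.670, 19.871)
t=0.500: state=(8.194, 5.327, 20.066)
t=0.550: state=(6.665, 3.564, 19.089)
t=0.600: state=(5.209, 2.568, 17.542)
t=0.650: state=(4.070, 2.170, 15.856)
t=0.700: state=(3.308, 2.146, 14.243)
t=0.750: state=(2.887, 2.341, 12.787)
t=0.800: state=(2.741, 2.687, 11.520)
t=0.850: state=(2.818, 3.169, 10.461)
t=0.900: state=(3.086, 3.802, 9.636)
t=0.950: state=(3.534, 4.611, 9.084)
t=1.000: state=(4.165, 5.616, 8.873)
t=1.015: state=(4.392, 5.955, 8.889)
largest grid value and its neighbours: z(0.475)=20.14988, z(0.480)=20.16033, z(0.485)=20.15662
parabola through these three points peaks at t≈0.481 with z≈20.16073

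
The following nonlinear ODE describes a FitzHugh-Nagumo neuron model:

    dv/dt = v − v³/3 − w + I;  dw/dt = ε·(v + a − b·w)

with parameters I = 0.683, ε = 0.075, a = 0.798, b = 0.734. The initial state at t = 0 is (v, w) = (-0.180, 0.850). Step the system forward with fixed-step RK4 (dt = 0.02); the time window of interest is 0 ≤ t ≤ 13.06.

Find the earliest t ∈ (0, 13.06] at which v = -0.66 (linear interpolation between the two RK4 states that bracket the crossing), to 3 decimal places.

t = 0.913

t=0.000: state=(-0.180, 0.850)
step 1 (dt=0.02): k1=(-0.345, -0.000), k2=(-0.348, -0.001), k3=(-0.348, -0.001), k4=(-0.352, -0.001); state += dt/6·(k1+2k2+2k3+k4)
t=0.020: state=(-0.187, 0.850)
t=0.040: state=(-0.194, 0.850)
t=0.060: state=(-0.201, 0.850)
continuing one RK4 step at a time; state shown every 25 steps (Δt=0.5):
t=0.500: state=(-0.399, 0.846)
t=0.900: state=(-0.651, 0.836)
next step: t=0.920: state=(-0.665, 0.835) — v has crossed -0.66
linear interpolation between t=0.900 (-0.65061) and t=0.920 (-0.66492) → t≈0.913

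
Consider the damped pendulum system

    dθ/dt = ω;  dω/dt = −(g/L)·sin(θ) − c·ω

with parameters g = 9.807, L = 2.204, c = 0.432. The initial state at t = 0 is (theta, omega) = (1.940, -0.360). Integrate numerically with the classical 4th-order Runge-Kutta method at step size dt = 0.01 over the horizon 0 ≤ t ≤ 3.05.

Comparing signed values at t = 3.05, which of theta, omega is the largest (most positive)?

t=0.000: state=(1.940, -0.360)
step 1 (dt=0.01): k1=(-0.360, -3.994), k2=(-0.380, -3.989), k3=(-0.380, -3.989), k4=(-0.400, -3.983); state += dt/6·(k1+2k2+2k3+k4)
t=0.010: state=(1.936, -0.400)
t=0.020: state=(1.932, -0.440)
t=0.030: state=(1.927, -0.479)
continuing one RK4 step at a time; state shown every 10 steps (Δt=0.1):
t=0.100: state=(1.884, -0.755)
t=0.200: state=(1.789, -1.142)
t=0.300: state=(1.656, -1.524)
t=0.400: state=(1.485, -1.895)
t=0.500: state=(1.278, -2.242)
t=0.600: state=(1.038, -2.545)
t=0.700: state=(0.771, -2.779)
t=0.800: state=(0.485, -2.917)
t=0.900: state=(0.192, -2.937)
t=1.000: state=(-0.098, -2.832)
t=1.100: state=(-0.371, -2.611)
t=1.200: state=(-0.617, -2.293)
t=1.300: state=(-0.827, -1.907)
t=1.400: state=(-0.997, -1.482)
t=1.500: state=(-1.123, -1.039)
t=1.600: state=(-1.205, -0.594)
t=1.700: state=(-1.242, -0.159)
t=1.800: state=(-1.237, 0.260)
t=1.900: state=(-1.191, 0.657)
t=2.000: state=(-1.106, 1.027)
t=2.100: state=(-0.987, 1.361)
t=2.200: state=(-0.836, 1.648)
t=2.300: state=(-0.659, 1.874)
t=2.400: state=(-0.463, 2.027)
t=2.500: state=(-0.257, 2.094)
t=2.600: state=(-0.048, 2.071)
t=2.700: state=(0.155, 1.959)
t=2.800: state=(0.342, 1.769)
t=2.900: state=(0.506, 1.514)
t=3.000: state=(0.643, 1.212)
t=3.050: state=(0.699, 1.049)
compare at T: theta=0.699, omega=1.049

largest component: omega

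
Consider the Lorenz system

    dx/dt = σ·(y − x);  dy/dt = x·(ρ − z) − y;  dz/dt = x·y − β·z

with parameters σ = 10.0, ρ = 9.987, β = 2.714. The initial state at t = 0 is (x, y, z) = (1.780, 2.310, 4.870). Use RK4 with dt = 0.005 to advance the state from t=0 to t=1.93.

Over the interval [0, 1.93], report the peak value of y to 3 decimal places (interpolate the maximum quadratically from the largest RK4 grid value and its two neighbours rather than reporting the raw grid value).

t=0.000: state=(1.780, 2.310, 4.870)
step 1 (dt=0.005): k1=(5.300, 6.798, -9.105), k2=(5.337, 6.890, -8.983), k3=(5.339, 6.890, -8.983), k4=(5.378, 6.982, -8.860); state += dt/6·(k1+2k2+2k3+k4)
t=0.005: state=(1.807, 2.344, 4.825)
t=0.010: state=(1.834, 2.380, 4.781)
t=0.015: state=(1.861, 2.416, 4.739)
continuing one RK4 step at a time; state shown every 20 steps (Δt=0.1):
t=0.100: state=(2.415, 3.182, 4.217)
t=0.200: state=(3.353, 4.472, 4.186)
t=0.300: state=(4.651, 6.102, 5.068)
t=0.400: state=(6.131, 7.533, 7.162)
t=0.500: state=(7.162, 7.669, 10.042)
t=0.600: state=(6.972, 6.109, 12.033)
t=0.700: state=(5.697, 4.197, 12.013)
t=0.800: state=(4.300, 3.113, 10.704)
t=0.900: state=(3.417, 2.838, 9.130)
t=1.000: state=(3.108, 3.046, 7.780)
t=1.100: state=(3.248, 3.573, 6.841)
t=1.200: state=(3.731, 4.359, 6.424)
t=1.300: state=(4.474, 5.309, 6.644)
t=1.400: state=(5.332, 6.167, 7.563)
t=1.500: state=(6.024, 6.511, 8.978)
t=1.600: state=(6.208, 6.070, 10.273)
t=1.700: state=(5.786, 5.133, 10.790)
t=1.800: state=(5.046, 4.290, 10.439)
t=1.900: state=(4.385, 3.854, 9.610)
t=1.930: state=(4.240, 3.806, 9.334)
largest grid value and its neighbours: y(0.455)=7.83490, y(0.460)=7.83595, y(0.465)=7.83219
parabola through these three points peaks at t≈0.459 with y≈7.83614

max y = 7.836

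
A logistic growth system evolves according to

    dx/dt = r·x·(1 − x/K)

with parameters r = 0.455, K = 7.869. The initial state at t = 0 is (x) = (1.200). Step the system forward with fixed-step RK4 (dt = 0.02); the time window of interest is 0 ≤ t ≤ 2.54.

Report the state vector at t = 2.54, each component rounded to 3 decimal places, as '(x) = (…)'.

t=0.000: state=(1.200)
step 1 (dt=0.02): k1=(0.463), k2=(0.464), k3=(0.464), k4=(0.466); state += dt/6·(k1+2k2+2k3+k4)
t=0.020: state=(1.209)
t=0.040: state=(1.219)
t=0.060: state=(1.228)
continuing one RK4 step at a time; state shown every 5 steps (Δt=0.1):
t=0.100: state=(1.247)
t=0.200: state=(1.296)
t=0.300: state=(1.345)
t=0.400: state=(1.397)
t=0.500: state=(1.450)
t=0.600: state=(1.505)
t=0.700: state=(1.561)
t=0.800: state=(1.619)
t=0.900: state=(1.678)
t=1.000: state=(1.739)
t=1.100: state=(1.801)
t=1.200: state=(1.865)
t=1.300: state=(1.931)
t=1.400: state=(1.998)
t=1.500: state=(2.066)
t=1.600: state=(2.136)
t=1.700: state=(2.208)
t=1.800: state=(2.281)
t=1.900: state=(2.355)
t=2.000: state=(2.431)
t=2.100: state=(2.508)
t=2.200: state=(2.586)
t=2.300: state=(2.666)
t=2.400: state=(2.747)
t=2.500: state=(2.829)
t=2.540: state=(2.862)

(x) = (2.862)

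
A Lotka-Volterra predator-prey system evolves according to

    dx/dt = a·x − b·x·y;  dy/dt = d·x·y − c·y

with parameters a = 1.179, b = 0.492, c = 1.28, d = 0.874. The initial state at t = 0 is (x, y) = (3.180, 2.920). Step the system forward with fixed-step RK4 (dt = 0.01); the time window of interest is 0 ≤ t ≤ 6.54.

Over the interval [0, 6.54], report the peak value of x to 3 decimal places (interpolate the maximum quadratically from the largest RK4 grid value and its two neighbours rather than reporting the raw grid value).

t=0.000: state=(3.180, 2.920)
step 1 (dt=0.01): k1=(-0.819, 4.378), k2=(-0.852, 4.400), k3=(-0.853, 4.400), k4=(-0.886, 4.422); state += dt/6·(k1+2k2+2k3+k4)
t=0.010: state=(3.171, 2.964)
t=0.020: state=(3.162, 3.008)
t=0.030: state=(3.152, 3.053)
continuing one RK4 step at a time; state shown every 25 steps (Δt=0.25):
t=0.250: state=(2.777, 4.093)
t=0.500: state=(2.111, 5.080)
t=0.750: state=(1.473, 5.442)
t=1.000: state=(1.024, 5.172)
t=1.250: state=(0.755, 4.549)
t=1.500: state=(0.606, 3.826)
t=1.750: state=(0.530, 3.142)
t=2.000: state=(0.502, 2.552)
t=2.250: state=(0.508, 2.068)
t=2.500: state=(0.542, 1.684)
t=2.750: state=(0.603, 1.385)
t=3.000: state=(0.693, 1.158)
t=3.250: state=(0.816, 0.991)
t=3.500: state=(0.977, 0.875)
t=3.750: state=(1.184, 0.804)
t=4.000: state=(1.444, 0.777)
t=4.250: state=(1.760, 0.800)
t=4.500: state=(2.132, 0.888)
t=4.750: state=(2.541, 1.074)
t=5.000: state=(2.933, 1.419)
t=5.250: state=(3.198, 2.021)
t=5.500: state=(3.172, 2.963)
t=5.750: state=(2.753, 4.139)
t=6.000: state=(2.083, 5.108)
t=6.250: state=(1.451, 5.442)
t=6.500: state=(1.011, 5.152)
t=6.540: state=(0.958, 5.067)
largest grid value and its neighbours: x(5.350)=3.23152, x(5.360)=3.23186, x(5.370)=3.23162
parabola through these three points peaks at t≈5.361 with x≈3.23186

max x = 3.232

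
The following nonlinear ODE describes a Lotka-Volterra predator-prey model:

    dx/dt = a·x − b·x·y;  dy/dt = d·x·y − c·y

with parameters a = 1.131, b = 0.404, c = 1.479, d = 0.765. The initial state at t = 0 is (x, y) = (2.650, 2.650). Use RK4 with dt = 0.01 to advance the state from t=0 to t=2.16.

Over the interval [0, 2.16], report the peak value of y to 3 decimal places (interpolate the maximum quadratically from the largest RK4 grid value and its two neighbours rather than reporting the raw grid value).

max y = 4.018

t=0.000: state=(2.650, 2.650)
step 1 (dt=0.01): k1=(0.160, 1.453), k2=(0.152, 1.458), k3=(0.152, 1.458), k4=(0.145, 1.464); state += dt/6·(k1+2k2+2k3+k4)
t=0.010: state=(2.652, 2.665)
t=0.020: state=(2.653, 2.679)
t=0.030: state=(2.654, 2.694)
continuing one RK4 step at a time; state shown every 10 steps (Δt=0.1):
t=0.100: state=(2.658, 2.800)
t=0.200: state=(2.649, 2.959)
t=0.300: state=(2.624, 3.123)
t=0.400: state=(2.581, 3.288)
t=0.500: state=(2.522, 3.447)
t=0.600: state=(2.450, 3.597)
t=0.700: state=(2.366, 3.730)
t=0.800: state=(2.273, 3.842)
t=0.900: state=(2.175, 3.928)
t=1.000: state=(2.076, 3.986)
t=1.100: state=(1.977, 4.015)
t=1.200: state=(1.882, 4.014)
t=1.300: state=(1.793, 3.984)
t=1.400: state=(1.711, 3.929)
t=1.500: state=(1.637, 3.852)
t=1.600: state=(1.572, 3.756)
t=1.700: state=(1.516, 3.645)
t=1.800: state=(1.468, 3.524)
t=1.900: state=(1.430, 3.396)
t=2.000: state=(1.399, 3.264)
t=2.100: state=(1.377, 3.130)
t=2.160: state=(1.367, 3.050)
largest grid value and its neighbours: y(1.140)=4.01778, y(1.150)=4.01780, y(1.160)=4.01752
parabola through these three points peaks at t≈1.146 with y≈4.01783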